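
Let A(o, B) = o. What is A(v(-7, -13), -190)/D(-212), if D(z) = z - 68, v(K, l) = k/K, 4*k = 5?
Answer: 1/1568 ≈ 0.00063775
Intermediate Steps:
k = 5/4 (k = (¼)*5 = 5/4 ≈ 1.2500)
v(K, l) = 5/(4*K)
D(z) = -68 + z
A(v(-7, -13), -190)/D(-212) = ((5/4)/(-7))/(-68 - 212) = ((5/4)*(-⅐))/(-280) = -5/28*(-1/280) = 1/1568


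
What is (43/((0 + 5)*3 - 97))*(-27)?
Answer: 1161/82 ≈ 14.159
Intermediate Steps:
(43/((0 + 5)*3 - 97))*(-27) = (43/(5*3 - 97))*(-27) = (43/(15 - 97))*(-27) = (43/(-82))*(-27) = (43*(-1/82))*(-27) = -43/82*(-27) = 1161/82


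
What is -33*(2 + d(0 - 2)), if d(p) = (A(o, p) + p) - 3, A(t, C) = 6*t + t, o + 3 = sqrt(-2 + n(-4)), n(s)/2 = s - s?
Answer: 792 - 231*I*sqrt(2) ≈ 792.0 - 326.68*I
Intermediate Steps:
n(s) = 0 (n(s) = 2*(s - s) = 2*0 = 0)
o = -3 + I*sqrt(2) (o = -3 + sqrt(-2 + 0) = -3 + sqrt(-2) = -3 + I*sqrt(2) ≈ -3.0 + 1.4142*I)
A(t, C) = 7*t
d(p) = -24 + p + 7*I*sqrt(2) (d(p) = (7*(-3 + I*sqrt(2)) + p) - 3 = ((-21 + 7*I*sqrt(2)) + p) - 3 = (-21 + p + 7*I*sqrt(2)) - 3 = -24 + p + 7*I*sqrt(2))
-33*(2 + d(0 - 2)) = -33*(2 + (-24 + (0 - 2) + 7*I*sqrt(2))) = -33*(2 + (-24 - 2 + 7*I*sqrt(2))) = -33*(2 + (-26 + 7*I*sqrt(2))) = -33*(-24 + 7*I*sqrt(2)) = 792 - 231*I*sqrt(2)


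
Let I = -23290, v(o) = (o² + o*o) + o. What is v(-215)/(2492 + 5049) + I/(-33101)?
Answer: 3228700625/249614641 ≈ 12.935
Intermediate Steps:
v(o) = o + 2*o² (v(o) = (o² + o²) + o = 2*o² + o = o + 2*o²)
v(-215)/(2492 + 5049) + I/(-33101) = (-215*(1 + 2*(-215)))/(2492 + 5049) - 23290/(-33101) = -215*(1 - 430)/7541 - 23290*(-1/33101) = -215*(-429)*(1/7541) + 23290/33101 = 92235*(1/7541) + 23290/33101 = 92235/7541 + 23290/33101 = 3228700625/249614641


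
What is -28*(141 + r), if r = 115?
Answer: -7168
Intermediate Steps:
-28*(141 + r) = -28*(141 + 115) = -28*256 = -7168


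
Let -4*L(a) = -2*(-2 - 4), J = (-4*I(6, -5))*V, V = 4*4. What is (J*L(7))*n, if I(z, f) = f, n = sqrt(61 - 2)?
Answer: -960*sqrt(59) ≈ -7373.9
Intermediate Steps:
V = 16
n = sqrt(59) ≈ 7.6811
J = 320 (J = -4*(-5)*16 = 20*16 = 320)
L(a) = -3 (L(a) = -(-1)*(-2 - 4)/2 = -(-1)*(-6)/2 = -1/4*12 = -3)
(J*L(7))*n = (320*(-3))*sqrt(59) = -960*sqrt(59)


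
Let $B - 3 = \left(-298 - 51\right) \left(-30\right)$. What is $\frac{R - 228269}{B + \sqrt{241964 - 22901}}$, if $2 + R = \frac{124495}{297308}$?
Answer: $- \frac{236922544875743}{10848240306376} + \frac{67866669973 \sqrt{219063}}{32544720919128} \approx -20.864$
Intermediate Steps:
$R = - \frac{470121}{297308}$ ($R = -2 + \frac{124495}{297308} = - \frac{470121}{297308} \approx -1.5813$)
$B = 10473$ ($B = 3 + \left(-298 - 51\right) \left(-30\right) = 3 - -10470 = 3 + 10470 = 10473$)
$\frac{R - 228269}{B + \sqrt{241964 - 22901}} = \frac{- \frac{470121}{297308} - 228269}{10473 + \sqrt{241964 - 22901}} = - \frac{67866669973}{297308 \left(10473 + \sqrt{219063}\right)}$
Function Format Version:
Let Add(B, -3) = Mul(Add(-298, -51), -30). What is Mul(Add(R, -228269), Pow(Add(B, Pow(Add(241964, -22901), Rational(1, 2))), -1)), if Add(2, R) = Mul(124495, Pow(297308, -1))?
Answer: Add(Rational(-236922544875743, 10848240306376), Mul(Rational(67866669973, 32544720919128), Pow(219063, Rational(1, 2)))) ≈ -20.864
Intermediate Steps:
R = Rational(-470121, 297308) (R = Add(-2, Mul(124495, Pow(297308, -1))) = Add(-2, Mul(124495, Rational(1, 297308))) = Add(-2, Rational(124495, 297308)) = Rational(-470121, 297308) ≈ -1.5813)
B = 10473 (B = Add(3, Mul(Add(-298, -51), -30)) = Add(3, Mul(-349, -30)) = Add(3, 10470) = 10473)
Mul(Add(R, -228269), Pow(Add(B, Pow(Add(241964, -22901), Rational(1, 2))), -1)) = Mul(Add(Rational(-470121, 297308), -228269), Pow(Add(10473, Pow(Add(241964, -22901), Rational(1, 2))), -1)) = Mul(Rational(-67866669973, 297308), Pow(Add(10473, Pow(219063, Rational(1, 2))), -1))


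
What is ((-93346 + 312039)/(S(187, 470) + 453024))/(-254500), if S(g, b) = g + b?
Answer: -218693/115461814500 ≈ -1.8941e-6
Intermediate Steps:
S(g, b) = b + g
((-93346 + 312039)/(S(187, 470) + 453024))/(-254500) = ((-93346 + 312039)/((470 + 187) + 453024))/(-254500) = (218693/(657 + 453024))*(-1/254500) = (218693/453681)*(-1/254500) = -218693/115461814500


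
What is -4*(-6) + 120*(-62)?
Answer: -7416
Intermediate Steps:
-4*(-6) + 120*(-62) = 24 - 7440 = -7416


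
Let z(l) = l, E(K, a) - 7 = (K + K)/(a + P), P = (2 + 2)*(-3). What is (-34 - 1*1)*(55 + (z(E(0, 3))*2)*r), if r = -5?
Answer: 525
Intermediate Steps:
P = -12 (P = 4*(-3) = -12)
E(K, a) = 7 + 2*K/(-12 + a) (E(K, a) = 7 + (K + K)/(a - 12) = 7 + (2*K)/(-12 + a) = 7 + 2*K/(-12 + a))
(-34 - 1*1)*(55 + (z(E(0, 3))*2)*r) = (-34 - 1*1)*(55 + (((-84 + 2*0 + 7*3)/(-12 + 3))*2)*(-5)) = (-34 - 1)*(55 + (((-84 + 0 + 21)/(-9))*2)*(-5)) = -35*(55 + (-⅑*(-63)*2)*(-5)) = -35*(55 + (7*2)*(-5)) = -35*(55 + 14*(-5)) = -35*(55 - 70) = -35*(-15) = 525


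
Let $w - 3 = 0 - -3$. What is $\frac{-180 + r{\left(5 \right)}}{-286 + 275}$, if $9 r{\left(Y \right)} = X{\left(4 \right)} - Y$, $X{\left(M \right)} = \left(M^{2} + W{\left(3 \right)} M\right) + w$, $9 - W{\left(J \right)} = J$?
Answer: $\frac{1579}{99} \approx 15.949$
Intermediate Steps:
$W{\left(J \right)} = 9 - J$
$w = 6$ ($w = 3 + \left(0 - -3\right) = 3 + \left(0 + 3\right) = 3 + 3 = 6$)
$X{\left(M \right)} = 6 + M^{2} + 6 M$ ($X{\left(M \right)} = \left(M^{2} + \left(9 - 3\right) M\right) + 6 = \left(M^{2} + 6 M\right) + 6 = 6 + M^{2} + 6 M$)
$r{\left(Y \right)} = \frac{46}{9} - \frac{Y}{9}$ ($r{\left(Y \right)} = \frac{\left(6 + 4^{2} + 6 \cdot 4\right) - Y}{9} = \frac{\left(6 + 16 + 24\right) - Y}{9} = \frac{46 - Y}{9} = \frac{46}{9} - \frac{Y}{9}$)
$\frac{-180 + r{\left(5 \right)}}{-286 + 275} = \frac{-180 + \left(\frac{46}{9} - \frac{5}{9}\right)}{-286 + 275} = \frac{-180 + \left(\frac{46}{9} - \frac{5}{9}\right)}{-11} = \left(-180 + \frac{41}{9}\right) \left(- \frac{1}{11}\right) = \left(- \frac{1579}{9}\right) \left(- \frac{1}{11}\right) = \frac{1579}{99}$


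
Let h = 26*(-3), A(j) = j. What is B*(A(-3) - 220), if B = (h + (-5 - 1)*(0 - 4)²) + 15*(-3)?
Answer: 48837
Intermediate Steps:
h = -78
B = -219 (B = (-78 + (-5 - 1)*(0 - 4)²) + 15*(-3) = (-78 - 6*(-4)²) - 45 = (-78 - 6*16) - 45 = (-78 - 96) - 45 = -174 - 45 = -219)
B*(A(-3) - 220) = -219*(-3 - 220) = -219*(-223) = 48837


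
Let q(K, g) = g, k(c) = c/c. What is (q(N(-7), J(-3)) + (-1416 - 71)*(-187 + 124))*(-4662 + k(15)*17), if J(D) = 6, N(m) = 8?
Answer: -435176115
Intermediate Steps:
k(c) = 1
(q(N(-7), J(-3)) + (-1416 - 71)*(-187 + 124))*(-4662 + k(15)*17) = (6 + (-1416 - 71)*(-187 + 124))*(-4662 + 1*17) = (6 - 1487*(-63))*(-4662 + 17) = (6 + 93681)*(-4645) = 93687*(-4645) = -435176115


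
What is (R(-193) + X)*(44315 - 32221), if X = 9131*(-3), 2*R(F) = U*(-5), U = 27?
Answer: -332107287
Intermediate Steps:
R(F) = -135/2 (R(F) = (27*(-5))/2 = (½)*(-135) = -135/2)
X = -27393
(R(-193) + X)*(44315 - 32221) = (-135/2 - 27393)*(44315 - 32221) = -54921/2*12094 = -332107287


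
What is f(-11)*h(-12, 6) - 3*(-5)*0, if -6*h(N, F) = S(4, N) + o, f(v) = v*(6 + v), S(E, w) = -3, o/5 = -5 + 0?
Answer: 770/3 ≈ 256.67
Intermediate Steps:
o = -25 (o = 5*(-5 + 0) = 5*(-5) = -25)
h(N, F) = 14/3 (h(N, F) = -(-3 - 25)/6 = -1/6*(-28) = 14/3)
f(-11)*h(-12, 6) - 3*(-5)*0 = -11*(6 - 11)*(14/3) - 3*(-5)*0 = -11*(-5)*(14/3) + 15*0 = 55*(14/3) + 0 = 770/3 + 0 = 770/3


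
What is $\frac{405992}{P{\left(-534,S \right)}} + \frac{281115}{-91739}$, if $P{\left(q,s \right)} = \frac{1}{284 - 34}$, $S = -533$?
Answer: $\frac{9311324740885}{91739} \approx 1.015 \cdot 10^{8}$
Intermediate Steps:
$P{\left(q,s \right)} = \frac{1}{250}$
$\frac{405992}{P{\left(-534,S \right)}} + \frac{281115}{-91739} = 405992 \frac{1}{\frac{1}{250}} + \frac{281115}{-91739} = 405992 \cdot 250 + 281115 \left(- \frac{1}{91739}\right) = 101498000 - \frac{281115}{91739} = \frac{9311324740885}{91739}$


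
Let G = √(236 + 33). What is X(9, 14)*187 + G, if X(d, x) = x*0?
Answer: √269 ≈ 16.401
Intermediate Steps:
X(d, x) = 0
G = √269 ≈ 16.401
X(9, 14)*187 + G = 0*187 + √269 = 0 + √269 = √269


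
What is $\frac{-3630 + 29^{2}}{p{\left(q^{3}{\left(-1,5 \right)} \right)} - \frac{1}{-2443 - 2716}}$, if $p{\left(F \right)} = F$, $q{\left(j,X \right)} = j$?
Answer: $\frac{14388451}{5158} \approx 2789.5$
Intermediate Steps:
$\frac{-3630 + 29^{2}}{p{\left(q^{3}{\left(-1,5 \right)} \right)} - \frac{1}{-2443 - 2716}} = \frac{-3630 + 29^{2}}{\left(-1\right)^{3} - \frac{1}{-2443 - 2716}} = \frac{-3630 + 841}{-1 - \frac{1}{-5159}} = - \frac{2789}{-1 - - \frac{1}{5159}} = - \frac{2789}{-1 + \frac{1}{5159}} = - \frac{2789}{- \frac{5158}{5159}} = \left(-2789\right) \left(- \frac{5159}{5158}\right) = \frac{14388451}{5158}$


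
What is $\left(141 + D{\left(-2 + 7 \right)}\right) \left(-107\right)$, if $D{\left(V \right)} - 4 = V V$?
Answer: $-18190$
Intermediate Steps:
$D{\left(V \right)} = 4 + V^{2}$ ($D{\left(V \right)} = 4 + V V = 4 + V^{2}$)
$\left(141 + D{\left(-2 + 7 \right)}\right) \left(-107\right) = \left(141 + \left(4 + \left(-2 + 7\right)^{2}\right)\right) \left(-107\right) = \left(141 + \left(4 + 5^{2}\right)\right) \left(-107\right) = \left(141 + \left(4 + 25\right)\right) \left(-107\right) = \left(141 + 29\right) \left(-107\right) = 170 \left(-107\right) = -18190$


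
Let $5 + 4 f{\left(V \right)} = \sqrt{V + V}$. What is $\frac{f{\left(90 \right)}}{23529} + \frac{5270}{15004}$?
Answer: $\frac{363575}{1035276} + \frac{\sqrt{5}}{15686} \approx 0.35133$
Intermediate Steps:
$f{\left(V \right)} = - \frac{5}{4} + \frac{\sqrt{2} \sqrt{V}}{4}$ ($f{\left(V \right)} = - \frac{5}{4} + \frac{\sqrt{V + V}}{4} = - \frac{5}{4} + \frac{\sqrt{2 V}}{4} = - \frac{5}{4} + \frac{\sqrt{2} \sqrt{V}}{4}$)
$\frac{f{\left(90 \right)}}{23529} + \frac{5270}{15004} = \frac{- \frac{5}{4} + \frac{\sqrt{2} \sqrt{90}}{4}}{23529} + \frac{5270}{15004} = \left(- \frac{5}{4} + \frac{\sqrt{2} \cdot 3 \sqrt{10}}{4}\right) \frac{1}{23529} + 5270 \cdot \frac{1}{15004} = \left(- \frac{5}{4} + \frac{3 \sqrt{5}}{2}\right) \frac{1}{23529} + \frac{85}{242} = \left(- \frac{5}{94116} + \frac{\sqrt{5}}{15686}\right) + \frac{85}{242} = \frac{363575}{1035276} + \frac{\sqrt{5}}{15686}$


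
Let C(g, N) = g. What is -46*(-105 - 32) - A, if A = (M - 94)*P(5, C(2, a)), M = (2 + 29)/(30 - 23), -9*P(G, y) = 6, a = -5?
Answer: 43696/7 ≈ 6242.3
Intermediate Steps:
P(G, y) = -⅔ (P(G, y) = -⅑*6 = -⅔)
M = 31/7 ≈ 4.4286
A = 418/7 (A = (31/7 - 94)*(-⅔) = -627/7*(-⅔) = 418/7 ≈ 59.714)
-46*(-105 - 32) - A = -46*(-105 - 32) - 1*418/7 = -46*(-137) - 418/7 = 6302 - 418/7 = 43696/7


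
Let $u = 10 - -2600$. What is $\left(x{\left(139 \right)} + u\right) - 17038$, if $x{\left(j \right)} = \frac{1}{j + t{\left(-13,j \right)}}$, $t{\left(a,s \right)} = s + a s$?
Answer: $- \frac{22060413}{1529} \approx -14428.0$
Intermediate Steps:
$u = 2610$ ($u = 10 + 2600 = 2610$)
$x{\left(j \right)} = - \frac{1}{11 j}$ ($x{\left(j \right)} = \frac{1}{j + j \left(1 - 13\right)} = \frac{1}{j + j \left(-12\right)} = \frac{1}{j - 12 j} = \frac{1}{\left(-11\right) j} = - \frac{1}{11 j}$)
$\left(x{\left(139 \right)} + u\right) - 17038 = \left(- \frac{1}{11 \cdot 139} + 2610\right) - 17038 = \left(\left(- \frac{1}{11}\right) \frac{1}{139} + 2610\right) - 17038 = \left(- \frac{1}{1529} + 2610\right) - 17038 = \frac{3990689}{1529} - 17038 = - \frac{22060413}{1529}$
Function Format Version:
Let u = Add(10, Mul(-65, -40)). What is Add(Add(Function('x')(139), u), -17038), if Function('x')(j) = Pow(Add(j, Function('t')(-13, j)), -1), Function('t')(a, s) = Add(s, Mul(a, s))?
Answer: Rational(-22060413, 1529) ≈ -14428.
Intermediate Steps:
u = 2610 (u = Add(10, 2600) = 2610)
Function('x')(j) = Mul(Rational(-1, 11), Pow(j, -1)) (Function('x')(j) = Pow(Add(j, Mul(j, Add(1, -13))), -1) = Pow(Add(j, Mul(j, -12)), -1) = Pow(Add(j, Mul(-12, j)), -1) = Pow(Mul(-11, j), -1) = Mul(Rational(-1, 11), Pow(j, -1)))
Add(Add(Function('x')(139), u), -17038) = Add(Add(Mul(Rational(-1, 11), Pow(139, -1)), 2610), -17038) = Add(Add(Mul(Rational(-1, 11), Rational(1, 139)), 2610), -17038) = Add(Add(Rational(-1, 1529), 2610), -17038) = Add(Rational(3990689, 1529), -17038) = Rational(-22060413, 1529)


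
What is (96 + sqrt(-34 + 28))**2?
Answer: (96 + I*sqrt(6))**2 ≈ 9210.0 + 470.3*I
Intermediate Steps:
(96 + sqrt(-34 + 28))**2 = (96 + sqrt(-6))**2 = (96 + I*sqrt(6))**2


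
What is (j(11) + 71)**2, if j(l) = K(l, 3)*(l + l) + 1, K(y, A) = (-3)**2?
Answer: 72900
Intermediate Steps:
K(y, A) = 9
j(l) = 1 + 18*l (j(l) = 9*(l + l) + 1 = 9*(2*l) + 1 = 18*l + 1 = 1 + 18*l)
(j(11) + 71)**2 = ((1 + 18*11) + 71)**2 = ((1 + 198) + 71)**2 = (199 + 71)**2 = 270**2 = 72900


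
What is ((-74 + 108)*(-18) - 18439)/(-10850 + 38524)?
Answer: -19051/27674 ≈ -0.68841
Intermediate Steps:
((-74 + 108)*(-18) - 18439)/(-10850 + 38524) = (34*(-18) - 18439)/27674 = (-612 - 18439)*(1/27674) = -19051*1/27674 = -19051/27674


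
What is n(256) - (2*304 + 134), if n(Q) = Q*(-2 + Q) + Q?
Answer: 64538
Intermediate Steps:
n(Q) = Q + Q*(-2 + Q)
n(256) - (2*304 + 134) = 256*(-1 + 256) - (2*304 + 134) = 256*255 - (608 + 134) = 65280 - 1*742 = 65280 - 742 = 64538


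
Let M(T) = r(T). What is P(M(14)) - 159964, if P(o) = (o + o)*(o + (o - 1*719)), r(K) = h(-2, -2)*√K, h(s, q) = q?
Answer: -159740 + 2876*√14 ≈ -1.4898e+5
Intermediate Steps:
r(K) = -2*√K
M(T) = -2*√T
P(o) = 2*o*(-719 + 2*o) (P(o) = (2*o)*(o + (o - 719)) = (2*o)*(o + (-719 + o)) = (2*o)*(-719 + 2*o) = 2*o*(-719 + 2*o))
P(M(14)) - 159964 = 2*(-2*√14)*(-719 + 2*(-2*√14)) - 159964 = 2*(-2*√14)*(-719 - 4*√14) - 159964 = -4*√14*(-719 - 4*√14) - 159964 = -159964 - 4*√14*(-719 - 4*√14)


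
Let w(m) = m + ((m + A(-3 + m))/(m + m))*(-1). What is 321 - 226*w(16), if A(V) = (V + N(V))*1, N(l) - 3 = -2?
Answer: -24665/8 ≈ -3083.1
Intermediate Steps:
N(l) = 1 (N(l) = 3 - 2 = 1)
A(V) = 1 + V (A(V) = (V + 1)*1 = (1 + V)*1 = 1 + V)
w(m) = m - (-2 + 2*m)/(2*m) (w(m) = m + ((m + (1 + (-3 + m)))/(m + m))*(-1) = m + ((m + (-2 + m))/((2*m)))*(-1) = m + ((-2 + 2*m)*(1/(2*m)))*(-1) = m + ((-2 + 2*m)/(2*m))*(-1) = m - (-2 + 2*m)/(2*m))
321 - 226*w(16) = 321 - 226*(-1 + 16 + 1/16) = 321 - 226*241/16 = 321 - 27233/8 = -24665/8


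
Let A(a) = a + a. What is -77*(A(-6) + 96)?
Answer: -6468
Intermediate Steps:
A(a) = 2*a
-77*(A(-6) + 96) = -77*(2*(-6) + 96) = -77*(-12 + 96) = -77*84 = -6468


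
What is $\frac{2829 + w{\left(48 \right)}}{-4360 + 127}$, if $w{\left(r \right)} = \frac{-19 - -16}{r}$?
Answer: $- \frac{45263}{67728} \approx -0.66831$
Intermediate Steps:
$w{\left(r \right)} = - \frac{3}{r}$ ($w{\left(r \right)} = \frac{-19 + 16}{r} = - \frac{3}{r}$)
$\frac{2829 + w{\left(48 \right)}}{-4360 + 127} = \frac{2829 - \frac{3}{48}}{-4360 + 127} = \frac{2829 - \frac{1}{16}}{-4233} = \left(2829 - \frac{1}{16}\right) \left(- \frac{1}{4233}\right) = \frac{45263}{16} \left(- \frac{1}{4233}\right) = - \frac{45263}{67728}$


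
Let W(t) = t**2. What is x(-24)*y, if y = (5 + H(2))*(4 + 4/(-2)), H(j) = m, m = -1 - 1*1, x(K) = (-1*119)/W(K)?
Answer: -119/96 ≈ -1.2396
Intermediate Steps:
x(K) = -119/K**2 (x(K) = (-1*119)/(K**2) = -119/K**2)
m = -2 (m = -1 - 1 = -2)
H(j) = -2
y = 6 (y = (5 - 2)*(4 + 4/(-2)) = 3*(4 + 4*(-1/2)) = 3*(4 - 2) = 3*2 = 6)
x(-24)*y = -119/(-24)**2*6 = -119*1/576*6 = -119/576*6 = -119/96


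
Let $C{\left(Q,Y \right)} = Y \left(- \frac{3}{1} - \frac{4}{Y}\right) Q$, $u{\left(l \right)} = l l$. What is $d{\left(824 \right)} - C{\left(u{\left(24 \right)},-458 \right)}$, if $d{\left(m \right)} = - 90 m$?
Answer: $-863280$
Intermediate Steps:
$u{\left(l \right)} = l^{2}$
$C{\left(Q,Y \right)} = Q Y \left(-3 - \frac{4}{Y}\right)$ ($C{\left(Q,Y \right)} = Y \left(\left(-3\right) 1 - \frac{4}{Y}\right) Q = Y \left(-3 - \frac{4}{Y}\right) Q = Q Y \left(-3 - \frac{4}{Y}\right)$)
$d{\left(824 \right)} - C{\left(u{\left(24 \right)},-458 \right)} = \left(-90\right) 824 - - 24^{2} \left(4 + 3 \left(-458\right)\right) = -74160 - \left(-1\right) 576 \left(4 - 1374\right) = -74160 - \left(-1\right) 576 \left(-1370\right) = -74160 - 789120 = -863280$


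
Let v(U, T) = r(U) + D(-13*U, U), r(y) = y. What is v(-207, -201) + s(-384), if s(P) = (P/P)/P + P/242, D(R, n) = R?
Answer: 115342727/46464 ≈ 2482.4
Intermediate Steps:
s(P) = 1/P + P/242 (s(P) = 1/P + P*(1/242) = 1/P + P/242)
v(U, T) = -12*U (v(U, T) = U - 13*U = -12*U)
v(-207, -201) + s(-384) = -12*(-207) + (1/(-384) + (1/242)*(-384)) = 2484 + (-1/384 - 192/121) = 2484 - 73849/46464 = 115342727/46464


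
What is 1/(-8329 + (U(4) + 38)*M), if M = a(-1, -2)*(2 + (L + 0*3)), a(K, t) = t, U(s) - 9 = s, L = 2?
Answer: -1/8737 ≈ -0.00011446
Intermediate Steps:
U(s) = 9 + s
M = -8 (M = -2*(2 + (2 + 0*3)) = -2*(2 + (2 + 0)) = -2*(2 + 2) = -2*4 = -8)
1/(-8329 + (U(4) + 38)*M) = 1/(-8329 + ((9 + 4) + 38)*(-8)) = 1/(-8329 + (13 + 38)*(-8)) = 1/(-8329 + 51*(-8)) = 1/(-8329 - 408) = 1/(-8737) = -1/8737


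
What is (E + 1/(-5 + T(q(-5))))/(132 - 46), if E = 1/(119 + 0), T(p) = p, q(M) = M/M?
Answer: -115/40936 ≈ -0.0028093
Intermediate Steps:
q(M) = 1
E = 1/119 ≈ 0.0084034
(E + 1/(-5 + T(q(-5))))/(132 - 46) = (1/119 + 1/(-5 + 1))/(132 - 46) = (1/119 + 1/(-4))/86 = (1/119 - 1/4)/86 = (1/86)*(-115/476) = -115/40936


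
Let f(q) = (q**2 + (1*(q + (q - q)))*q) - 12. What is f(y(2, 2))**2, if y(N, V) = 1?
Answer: 100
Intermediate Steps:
f(q) = -12 + 2*q**2 (f(q) = (q**2 + (1*(q + 0))*q) - 12 = (q**2 + (1*q)*q) - 12 = (q**2 + q*q) - 12 = (q**2 + q**2) - 12 = 2*q**2 - 12 = -12 + 2*q**2)
f(y(2, 2))**2 = (-12 + 2*1**2)**2 = (-12 + 2*1)**2 = (-12 + 2)**2 = (-10)**2 = 100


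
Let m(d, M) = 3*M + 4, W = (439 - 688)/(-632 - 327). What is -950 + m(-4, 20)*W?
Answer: -895114/959 ≈ -933.38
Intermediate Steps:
W = 249/959 (W = -249/(-959) = -249*(-1/959) = 249/959 ≈ 0.25965)
m(d, M) = 4 + 3*M
-950 + m(-4, 20)*W = -950 + (4 + 3*20)*(249/959) = -950 + (4 + 60)*(249/959) = -950 + 64*(249/959) = -950 + 15936/959 = -895114/959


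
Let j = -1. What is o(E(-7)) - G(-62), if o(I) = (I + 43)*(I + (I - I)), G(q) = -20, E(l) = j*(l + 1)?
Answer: 314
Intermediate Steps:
E(l) = -1 - l (E(l) = -(l + 1) = -(1 + l) = -1 - l)
o(I) = I*(43 + I) (o(I) = (43 + I)*(I + 0) = (43 + I)*I = I*(43 + I))
o(E(-7)) - G(-62) = (-1 - 1*(-7))*(43 + (-1 - 1*(-7))) - 1*(-20) = (-1 + 7)*(43 + (-1 + 7)) + 20 = 6*(43 + 6) + 20 = 6*49 + 20 = 294 + 20 = 314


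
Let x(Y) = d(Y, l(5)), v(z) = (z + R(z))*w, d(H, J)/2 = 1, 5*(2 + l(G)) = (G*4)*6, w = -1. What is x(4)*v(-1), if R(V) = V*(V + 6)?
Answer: 12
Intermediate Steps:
R(V) = V*(6 + V)
l(G) = -2 + 24*G/5 (l(G) = -2 + ((G*4)*6)/5 = -2 + ((4*G)*6)/5 = -2 + (24*G)/5 = -2 + 24*G/5)
d(H, J) = 2 (d(H, J) = 2*1 = 2)
v(z) = -z - z*(6 + z) (v(z) = (z + z*(6 + z))*(-1) = -z - z*(6 + z))
x(Y) = 2
x(4)*v(-1) = 2*(-(-7 - 1*(-1))) = 2*(-(-7 + 1)) = 2*(-1*(-6)) = 2*6 = 12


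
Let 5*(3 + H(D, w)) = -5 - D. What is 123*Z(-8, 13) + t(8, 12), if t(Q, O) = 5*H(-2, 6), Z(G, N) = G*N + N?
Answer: -11211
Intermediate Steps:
H(D, w) = -4 - D/5 (H(D, w) = -3 + (-5 - D)/5 = -3 + (-1 - D/5) = -4 - D/5)
Z(G, N) = N + G*N
t(Q, O) = -18 (t(Q, O) = 5*(-4 - ⅕*(-2)) = 5*(-4 + ⅖) = 5*(-18/5) = -18)
123*Z(-8, 13) + t(8, 12) = 123*(13*(1 - 8)) - 18 = 123*(13*(-7)) - 18 = 123*(-91) - 18 = -11193 - 18 = -11211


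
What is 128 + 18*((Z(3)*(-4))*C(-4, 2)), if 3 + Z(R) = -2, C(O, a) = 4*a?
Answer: 3008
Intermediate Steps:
Z(R) = -5 (Z(R) = -3 - 2 = -5)
128 + 18*((Z(3)*(-4))*C(-4, 2)) = 128 + 18*((-5*(-4))*(4*2)) = 128 + 18*(20*8) = 128 + 18*160 = 128 + 2880 = 3008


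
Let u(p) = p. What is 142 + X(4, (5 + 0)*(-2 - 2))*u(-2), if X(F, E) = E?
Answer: 182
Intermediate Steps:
142 + X(4, (5 + 0)*(-2 - 2))*u(-2) = 142 + ((5 + 0)*(-2 - 2))*(-2) = 142 + (5*(-4))*(-2) = 142 - 20*(-2) = 142 + 40 = 182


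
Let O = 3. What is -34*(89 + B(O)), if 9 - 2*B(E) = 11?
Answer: -2992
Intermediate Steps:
B(E) = -1 (B(E) = 9/2 - ½*11 = 9/2 - 11/2 = -1)
-34*(89 + B(O)) = -34*(89 - 1) = -34*88 = -2992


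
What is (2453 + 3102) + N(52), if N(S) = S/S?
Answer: 5556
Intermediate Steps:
N(S) = 1
(2453 + 3102) + N(52) = (2453 + 3102) + 1 = 5555 + 1 = 5556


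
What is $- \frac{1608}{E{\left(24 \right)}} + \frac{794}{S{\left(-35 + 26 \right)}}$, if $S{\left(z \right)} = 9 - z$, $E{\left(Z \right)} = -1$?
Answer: $\frac{14869}{9} \approx 1652.1$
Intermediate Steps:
$- \frac{1608}{E{\left(24 \right)}} + \frac{794}{S{\left(-35 + 26 \right)}} = - \frac{1608}{-1} + \frac{794}{9 - \left(-35 + 26\right)} = \left(-1608\right) \left(-1\right) + \frac{794}{9 - -9} = 1608 + \frac{794}{9 + 9} = 1608 + \frac{794}{18} = 1608 + 794 \cdot \frac{1}{18} = 1608 + \frac{397}{9} = \frac{14869}{9}$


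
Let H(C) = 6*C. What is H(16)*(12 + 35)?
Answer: 4512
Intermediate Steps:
H(16)*(12 + 35) = (6*16)*(12 + 35) = 96*47 = 4512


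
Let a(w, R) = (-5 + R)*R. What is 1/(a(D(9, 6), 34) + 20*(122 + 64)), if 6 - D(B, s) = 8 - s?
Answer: 1/4706 ≈ 0.00021249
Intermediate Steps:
D(B, s) = -2 + s (D(B, s) = 6 - (8 - s) = 6 + (-8 + s) = -2 + s)
a(w, R) = R*(-5 + R)
1/(a(D(9, 6), 34) + 20*(122 + 64)) = 1/(34*(-5 + 34) + 20*(122 + 64)) = 1/(34*29 + 20*186) = 1/(986 + 3720) = 1/4706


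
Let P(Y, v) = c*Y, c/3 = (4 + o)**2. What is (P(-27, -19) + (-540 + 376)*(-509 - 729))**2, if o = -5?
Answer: 41189108401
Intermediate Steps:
c = 3 (c = 3*(4 - 5)**2 = 3*(-1)**2 = 3*1 = 3)
P(Y, v) = 3*Y
(P(-27, -19) + (-540 + 376)*(-509 - 729))**2 = (3*(-27) + (-540 + 376)*(-509 - 729))**2 = (-81 - 164*(-1238))**2 = (-81 + 203032)**2 = 202951**2 = 41189108401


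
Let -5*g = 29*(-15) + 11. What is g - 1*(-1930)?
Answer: 10074/5 ≈ 2014.8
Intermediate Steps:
g = 424/5 (g = -(29*(-15) + 11)/5 = -(-435 + 11)/5 = -⅕*(-424) = 424/5 ≈ 84.800)
g - 1*(-1930) = 424/5 - 1*(-1930) = 424/5 + 1930 = 10074/5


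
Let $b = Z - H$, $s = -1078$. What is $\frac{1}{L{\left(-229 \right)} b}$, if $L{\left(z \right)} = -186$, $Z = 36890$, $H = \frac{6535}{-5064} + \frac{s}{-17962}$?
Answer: $- \frac{1082852}{7430280140867} \approx -1.4573 \cdot 10^{-7}$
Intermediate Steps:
$H = - \frac{7994477}{6497112}$ ($H = \frac{6535}{-5064} - \frac{1078}{-17962} = 6535 \left(- \frac{1}{5064}\right) - - \frac{77}{1283} = - \frac{6535}{5064} + \frac{77}{1283} = - \frac{7994477}{6497112} \approx -1.2305$)
$b = \frac{239686456157}{6497112}$ ($b = 36890 - - \frac{7994477}{6497112} = 36890 + \frac{7994477}{6497112} = \frac{239686456157}{6497112} \approx 36891.0$)
$\frac{1}{L{\left(-229 \right)} b} = \frac{1}{\left(-186\right) \frac{239686456157}{6497112}} = \left(- \frac{1}{186}\right) \frac{6497112}{239686456157} = - \frac{1082852}{7430280140867}$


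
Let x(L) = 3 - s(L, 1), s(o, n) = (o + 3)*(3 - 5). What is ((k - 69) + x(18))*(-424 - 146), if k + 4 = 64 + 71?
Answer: -60990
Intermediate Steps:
s(o, n) = -6 - 2*o (s(o, n) = (3 + o)*(-2) = -6 - 2*o)
k = 131 (k = -4 + (64 + 71) = -4 + 135 = 131)
x(L) = 9 + 2*L (x(L) = 3 - (-6 - 2*L) = 3 + (6 + 2*L) = 9 + 2*L)
((k - 69) + x(18))*(-424 - 146) = ((131 - 69) + (9 + 2*18))*(-424 - 146) = (62 + (9 + 36))*(-570) = (62 + 45)*(-570) = 107*(-570) = -60990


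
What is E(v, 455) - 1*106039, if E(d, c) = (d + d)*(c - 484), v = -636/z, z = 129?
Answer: -4547381/43 ≈ -1.0575e+5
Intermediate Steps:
v = -212/43 (v = -636/129 = -636*1/129 = -212/43 ≈ -4.9302)
E(d, c) = 2*d*(-484 + c) (E(d, c) = (2*d)*(-484 + c) = 2*d*(-484 + c))
E(v, 455) - 1*106039 = 2*(-212/43)*(-484 + 455) - 1*106039 = 2*(-212/43)*(-29) - 106039 = 12296/43 - 106039 = -4547381/43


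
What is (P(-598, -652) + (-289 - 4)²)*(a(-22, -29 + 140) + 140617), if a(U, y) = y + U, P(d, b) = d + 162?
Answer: 12018121578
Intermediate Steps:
P(d, b) = 162 + d
a(U, y) = U + y
(P(-598, -652) + (-289 - 4)²)*(a(-22, -29 + 140) + 140617) = ((162 - 598) + (-289 - 4)²)*((-22 + (-29 + 140)) + 140617) = (-436 + (-293)²)*((-22 + 111) + 140617) = (-436 + 85849)*(89 + 140617) = 85413*140706 = 12018121578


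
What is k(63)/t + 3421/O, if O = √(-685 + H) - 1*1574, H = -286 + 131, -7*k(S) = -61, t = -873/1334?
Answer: -117288053389/7572494538 - 3421*I*√210/1239158 ≈ -15.489 - 0.040007*I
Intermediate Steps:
t = -873/1334 (t = -873*1/1334 = -873/1334 ≈ -0.65442)
k(S) = 61/7 (k(S) = -⅐*(-61) = 61/7)
H = -155
O = -1574 + 2*I*√210 (O = √(-685 - 155) - 1*1574 = √(-840) - 1574 = 2*I*√210 - 1574 = -1574 + 2*I*√210 ≈ -1574.0 + 28.983*I)
k(63)/t + 3421/O = 61/(7*(-873/1334)) + 3421/(-1574 + 2*I*√210) = (61/7)*(-1334/873) + 3421/(-1574 + 2*I*√210) = -81374/6111 + 3421/(-1574 + 2*I*√210)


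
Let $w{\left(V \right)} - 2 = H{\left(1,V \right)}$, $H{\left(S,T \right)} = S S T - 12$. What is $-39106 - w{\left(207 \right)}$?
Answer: $-39303$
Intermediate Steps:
$H{\left(S,T \right)} = -12 + T S^{2}$ ($H{\left(S,T \right)} = S^{2} T - 12 = T S^{2} - 12 = -12 + T S^{2}$)
$w{\left(V \right)} = -10 + V$ ($w{\left(V \right)} = 2 + \left(-12 + V 1^{2}\right) = 2 + \left(-12 + V 1\right) = 2 + \left(-12 + V\right) = -10 + V$)
$-39106 - w{\left(207 \right)} = -39106 - \left(-10 + 207\right) = -39106 - 197 = -39303$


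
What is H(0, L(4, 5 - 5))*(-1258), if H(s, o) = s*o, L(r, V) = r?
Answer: 0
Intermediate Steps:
H(s, o) = o*s
H(0, L(4, 5 - 5))*(-1258) = (4*0)*(-1258) = 0*(-1258) = 0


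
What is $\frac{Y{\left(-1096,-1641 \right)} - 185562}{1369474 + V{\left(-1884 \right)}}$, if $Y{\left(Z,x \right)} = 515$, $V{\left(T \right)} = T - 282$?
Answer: $- \frac{185047}{1367308} \approx -0.13534$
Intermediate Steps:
$V{\left(T \right)} = -282 + T$
$\frac{Y{\left(-1096,-1641 \right)} - 185562}{1369474 + V{\left(-1884 \right)}} = \frac{515 - 185562}{1369474 - 2166} = - \frac{185047}{1369474 - 2166} = - \frac{185047}{1367308}$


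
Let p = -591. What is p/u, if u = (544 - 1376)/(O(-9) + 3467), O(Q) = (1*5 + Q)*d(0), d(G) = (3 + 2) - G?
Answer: 2037177/832 ≈ 2448.5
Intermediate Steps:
d(G) = 5 - G
O(Q) = 25 + 5*Q (O(Q) = (1*5 + Q)*(5 - 1*0) = (5 + Q)*(5 + 0) = (5 + Q)*5 = 25 + 5*Q)
u = -832/3447 (u = (544 - 1376)/((25 + 5*(-9)) + 3467) = -832/((25 - 45) + 3467) = -832/(-20 + 3467) = -832/3447 ≈ -0.24137)
p/u = -591/(-832/3447) = -591*(-3447/832) = 2037177/832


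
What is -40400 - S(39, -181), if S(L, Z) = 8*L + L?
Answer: -40751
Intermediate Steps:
S(L, Z) = 9*L
-40400 - S(39, -181) = -40400 - 9*39 = -40400 - 1*351 = -40400 - 351 = -40751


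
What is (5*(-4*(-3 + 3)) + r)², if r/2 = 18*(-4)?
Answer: 20736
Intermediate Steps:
r = -144 (r = 2*(18*(-4)) = 2*(-72) = -144)
(5*(-4*(-3 + 3)) + r)² = (5*(-4*(-3 + 3)) - 144)² = (5*(-4*0) - 144)² = (5*0 - 144)² = (0 - 144)² = (-144)² = 20736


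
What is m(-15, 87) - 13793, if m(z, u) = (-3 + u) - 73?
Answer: -13782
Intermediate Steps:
m(z, u) = -76 + u
m(-15, 87) - 13793 = (-76 + 87) - 13793 = 11 - 13793 = -13782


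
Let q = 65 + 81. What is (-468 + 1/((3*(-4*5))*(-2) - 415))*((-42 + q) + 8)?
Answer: -15462832/295 ≈ -52416.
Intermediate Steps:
q = 146
(-468 + 1/((3*(-4*5))*(-2) - 415))*((-42 + q) + 8) = (-468 + 1/((3*(-4*5))*(-2) - 415))*((-42 + 146) + 8) = (-468 + 1/((3*(-20))*(-2) - 415))*(104 + 8) = (-468 + 1/(-60*(-2) - 415))*112 = (-468 + 1/(120 - 415))*112 = (-468 + 1/(-295))*112 = (-468 - 1/295)*112 = -138061/295*112 = -15462832/295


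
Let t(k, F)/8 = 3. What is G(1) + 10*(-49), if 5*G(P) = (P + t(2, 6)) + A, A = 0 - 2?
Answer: -2427/5 ≈ -485.40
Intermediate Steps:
t(k, F) = 24 (t(k, F) = 8*3 = 24)
A = -2
G(P) = 22/5 + P/5 (G(P) = ((P + 24) - 2)/5 = ((24 + P) - 2)/5 = (22 + P)/5 = 22/5 + P/5)
G(1) + 10*(-49) = (22/5 + (⅕)*1) + 10*(-49) = (22/5 + ⅕) - 490 = 23/5 - 490 = -2427/5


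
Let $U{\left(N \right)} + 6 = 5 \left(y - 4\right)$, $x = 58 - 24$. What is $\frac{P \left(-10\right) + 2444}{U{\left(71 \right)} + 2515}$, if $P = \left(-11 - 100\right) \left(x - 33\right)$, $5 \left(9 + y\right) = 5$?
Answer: $\frac{3554}{2449} \approx 1.4512$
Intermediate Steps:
$y = -8$ ($y = -9 + \frac{1}{5} \cdot 5 = -9 + 1 = -8$)
$x = 34$ ($x = 58 - 24 = 34$)
$P = -111$ ($P = \left(-11 - 100\right) \left(34 - 33\right) = \left(-111\right) 1 = -111$)
$U{\left(N \right)} = -66$ ($U{\left(N \right)} = -6 + 5 \left(-8 - 4\right) = -6 + 5 \left(-12\right) = -6 - 60 = -66$)
$\frac{P \left(-10\right) + 2444}{U{\left(71 \right)} + 2515} = \frac{\left(-111\right) \left(-10\right) + 2444}{-66 + 2515} = \frac{1110 + 2444}{2449} = 3554 \cdot \frac{1}{2449} = \frac{3554}{2449}$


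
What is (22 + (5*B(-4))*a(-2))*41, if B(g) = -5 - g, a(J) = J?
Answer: 1312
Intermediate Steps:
(22 + (5*B(-4))*a(-2))*41 = (22 + (5*(-5 - 1*(-4)))*(-2))*41 = (22 + (5*(-5 + 4))*(-2))*41 = (22 + (5*(-1))*(-2))*41 = (22 - 5*(-2))*41 = (22 + 10)*41 = 32*41 = 1312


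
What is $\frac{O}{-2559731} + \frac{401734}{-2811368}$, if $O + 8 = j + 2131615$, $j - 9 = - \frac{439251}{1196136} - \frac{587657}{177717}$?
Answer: $- \frac{20729117580963750202271}{21246581510342456562168} \approx -0.97565$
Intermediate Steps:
$j = \frac{125798138921}{23619300168}$ ($j = 9 - \left(\frac{146417}{398712} + \frac{587657}{177717}\right) = 9 - \frac{86775562591}{23619300168} = \frac{125798138921}{23619300168} \approx 5.3261$)
$O = \frac{50347191371348897}{23619300168}$ ($O = -8 + \left(\frac{125798138921}{23619300168} + 2131615\right) = -8 + \frac{50347380325750241}{23619300168} = \frac{50347191371348897}{23619300168} \approx 2.1316 \cdot 10^{6}$)
$\frac{O}{-2559731} + \frac{401734}{-2811368} = \frac{50347191371348897}{23619300168 \left(-2559731\right)} + \frac{401734}{-2811368} = \frac{50347191371348897}{23619300168} \left(- \frac{1}{2559731}\right) + 401734 \left(- \frac{1}{2811368}\right) = - \frac{50347191371348897}{60459054838334808} - \frac{200867}{1405684} = - \frac{20729117580963750202271}{21246581510342456562168}$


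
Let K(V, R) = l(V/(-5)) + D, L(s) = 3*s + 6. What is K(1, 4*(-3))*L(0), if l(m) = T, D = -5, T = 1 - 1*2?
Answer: -36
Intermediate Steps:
T = -1 (T = 1 - 2 = -1)
L(s) = 6 + 3*s
l(m) = -1
K(V, R) = -6 (K(V, R) = -1 - 5 = -6)
K(1, 4*(-3))*L(0) = -6*(6 + 3*0) = -6*(6 + 0) = -6*6 = -36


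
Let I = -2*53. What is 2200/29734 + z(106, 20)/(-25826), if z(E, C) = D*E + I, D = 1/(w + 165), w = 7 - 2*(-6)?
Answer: 2757786233/35323873064 ≈ 0.078071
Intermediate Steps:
I = -106
w = 19 (w = 7 + 12 = 19)
D = 1/184 (D = 1/(19 + 165) = 1/184 ≈ 0.0054348)
z(E, C) = -106 + E/184 (z(E, C) = E/184 - 106 = -106 + E/184)
2200/29734 + z(106, 20)/(-25826) = 2200/29734 + (-106 + (1/184)*106)/(-25826) = 2200*(1/29734) + (-106 + 53/92)*(-1/25826) = 1100/14867 - 9699/92*(-1/25826) = 1100/14867 + 9699/2375992 = 2757786233/35323873064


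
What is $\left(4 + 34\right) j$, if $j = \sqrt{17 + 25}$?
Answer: $38 \sqrt{42} \approx 246.27$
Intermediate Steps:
$j = \sqrt{42} \approx 6.4807$
$\left(4 + 34\right) j = \left(4 + 34\right) \sqrt{42} = 38 \sqrt{42}$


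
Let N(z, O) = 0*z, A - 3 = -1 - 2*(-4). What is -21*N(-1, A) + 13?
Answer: 13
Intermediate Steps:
A = 10 (A = 3 + (-1 - 2*(-4)) = 3 + (-1 + 8) = 3 + 7 = 10)
N(z, O) = 0
-21*N(-1, A) + 13 = -21*0 + 13 = 0 + 13 = 13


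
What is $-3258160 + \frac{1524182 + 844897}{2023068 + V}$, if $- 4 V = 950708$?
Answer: $- \frac{5817087171481}{1785391} \approx -3.2582 \cdot 10^{6}$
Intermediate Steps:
$V = -237677$ ($V = \left(- \frac{1}{4}\right) 950708 = -237677$)
$-3258160 + \frac{1524182 + 844897}{2023068 + V} = -3258160 + \frac{1524182 + 844897}{2023068 - 237677} = -3258160 + \frac{2369079}{1785391} = - \frac{5817087171481}{1785391}$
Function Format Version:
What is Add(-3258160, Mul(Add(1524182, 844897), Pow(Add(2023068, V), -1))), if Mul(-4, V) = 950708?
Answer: Rational(-5817087171481, 1785391) ≈ -3.2582e+6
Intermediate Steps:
V = -237677 (V = Mul(Rational(-1, 4), 950708) = -237677)
Add(-3258160, Mul(Add(1524182, 844897), Pow(Add(2023068, V), -1))) = Add(-3258160, Mul(Add(1524182, 844897), Pow(Add(2023068, -237677), -1))) = Add(-3258160, Mul(2369079, Pow(1785391, -1))) = Add(-3258160, Mul(2369079, Rational(1, 1785391))) = Add(-3258160, Rational(2369079, 1785391)) = Rational(-5817087171481, 1785391)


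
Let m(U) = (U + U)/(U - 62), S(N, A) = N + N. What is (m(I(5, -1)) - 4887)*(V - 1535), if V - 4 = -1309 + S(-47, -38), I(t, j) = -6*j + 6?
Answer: 358496658/25 ≈ 1.4340e+7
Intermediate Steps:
I(t, j) = 6 - 6*j
S(N, A) = 2*N
m(U) = 2*U/(-62 + U) (m(U) = (2*U)/(-62 + U) = 2*U/(-62 + U))
V = -1399 (V = 4 + (-1309 + 2*(-47)) = 4 + (-1309 - 94) = 4 - 1403 = -1399)
(m(I(5, -1)) - 4887)*(V - 1535) = (2*(6 - 6*(-1))/(-62 + (6 - 6*(-1))) - 4887)*(-1399 - 1535) = (2*(6 + 6)/(-62 + (6 + 6)) - 4887)*(-2934) = (2*12/(-62 + 12) - 4887)*(-2934) = (2*12/(-50) - 4887)*(-2934) = (2*12*(-1/50) - 4887)*(-2934) = (-12/25 - 4887)*(-2934) = -122187/25*(-2934) = 358496658/25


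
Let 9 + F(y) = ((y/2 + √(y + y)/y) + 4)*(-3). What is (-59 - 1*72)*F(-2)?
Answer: 2358 - 393*I ≈ 2358.0 - 393.0*I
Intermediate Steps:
F(y) = -21 - 3*y/2 - 3*√2/√y (F(y) = -9 + ((y/2 + √(y + y)/y) + 4)*(-3) = -9 + ((y*(½) + √(2*y)/y) + 4)*(-3) = -9 + ((y/2 + (√2*√y)/y) + 4)*(-3) = -9 + ((y/2 + √2/√y) + 4)*(-3) = -9 + (4 + y/2 + √2/√y)*(-3) = -9 + (-12 - 3*y/2 - 3*√2/√y) = -21 - 3*y/2 - 3*√2/√y)
(-59 - 1*72)*F(-2) = (-59 - 1*72)*(-21 - 3/2*(-2) - 3*√2/√(-2)) = (-59 - 72)*(-21 + 3 - 3*√2*(-I*√2/2)) = -131*(-21 + 3 + 3*I) = -131*(-18 + 3*I) = 2358 - 393*I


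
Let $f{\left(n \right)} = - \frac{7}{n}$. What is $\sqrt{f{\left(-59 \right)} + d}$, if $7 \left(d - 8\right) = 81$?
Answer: $\frac{2 \sqrt{839629}}{413} \approx 4.4373$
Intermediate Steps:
$d = \frac{137}{7}$ ($d = 8 + \frac{1}{7} \cdot 81 = 8 + \frac{81}{7} = \frac{137}{7} \approx 19.571$)
$\sqrt{f{\left(-59 \right)} + d} = \sqrt{- \frac{7}{-59} + \frac{137}{7}} = \sqrt{\left(-7\right) \left(- \frac{1}{59}\right) + \frac{137}{7}} = \sqrt{\frac{7}{59} + \frac{137}{7}} = \sqrt{\frac{8132}{413}} = \frac{2 \sqrt{839629}}{413}$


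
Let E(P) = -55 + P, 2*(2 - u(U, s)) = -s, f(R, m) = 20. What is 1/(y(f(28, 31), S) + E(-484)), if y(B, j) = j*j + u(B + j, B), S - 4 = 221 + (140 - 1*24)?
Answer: 1/115754 ≈ 8.6390e-6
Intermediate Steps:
u(U, s) = 2 + s/2 (u(U, s) = 2 - (-1)*s/2 = 2 + s/2)
S = 341 (S = 4 + (221 + (140 - 1*24)) = 4 + (221 + (140 - 24)) = 4 + (221 + 116) = 4 + 337 = 341)
y(B, j) = 2 + j**2 + B/2 (y(B, j) = j*j + (2 + B/2) = j**2 + (2 + B/2) = 2 + j**2 + B/2)
1/(y(f(28, 31), S) + E(-484)) = 1/((2 + 341**2 + (1/2)*20) + (-55 - 484)) = 1/((2 + 116281 + 10) - 539) = 1/(116293 - 539) = 1/115754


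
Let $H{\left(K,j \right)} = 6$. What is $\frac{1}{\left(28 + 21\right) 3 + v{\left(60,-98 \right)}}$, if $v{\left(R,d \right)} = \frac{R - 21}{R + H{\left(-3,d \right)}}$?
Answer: $\frac{22}{3247} \approx 0.0067755$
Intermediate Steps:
$v{\left(R,d \right)} = \frac{-21 + R}{6 + R}$ ($v{\left(R,d \right)} = \frac{R - 21}{R + 6} = \frac{-21 + R}{6 + R}$)
$\frac{1}{\left(28 + 21\right) 3 + v{\left(60,-98 \right)}} = \frac{1}{\left(28 + 21\right) 3 + \frac{-21 + 60}{6 + 60}} = \frac{1}{49 \cdot 3 + \frac{1}{66} \cdot 39} = \frac{1}{147 + \frac{1}{66} \cdot 39} = \frac{1}{147 + \frac{13}{22}} = \frac{1}{\frac{3247}{22}} = \frac{22}{3247}$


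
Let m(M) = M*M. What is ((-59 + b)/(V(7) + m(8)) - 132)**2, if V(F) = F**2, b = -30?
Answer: 225150025/12769 ≈ 17633.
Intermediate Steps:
m(M) = M**2
((-59 + b)/(V(7) + m(8)) - 132)**2 = ((-59 - 30)/(7**2 + 8**2) - 132)**2 = (-89/(49 + 64) - 132)**2 = (-89/113 - 132)**2 = (-15005/113)**2 = 225150025/12769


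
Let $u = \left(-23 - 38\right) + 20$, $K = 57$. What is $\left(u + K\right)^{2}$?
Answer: $256$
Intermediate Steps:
$u = -41$ ($u = -61 + 20 = -41$)
$\left(u + K\right)^{2} = \left(-41 + 57\right)^{2} = 16^{2} = 256$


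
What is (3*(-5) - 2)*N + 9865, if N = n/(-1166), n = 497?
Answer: 11511039/1166 ≈ 9872.3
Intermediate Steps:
N = -497/1166 (N = 497/(-1166) = 497*(-1/1166) = -497/1166 ≈ -0.42624)
(3*(-5) - 2)*N + 9865 = (3*(-5) - 2)*(-497/1166) + 9865 = (-15 - 2)*(-497/1166) + 9865 = -17*(-497/1166) + 9865 = 8449/1166 + 9865 = 11511039/1166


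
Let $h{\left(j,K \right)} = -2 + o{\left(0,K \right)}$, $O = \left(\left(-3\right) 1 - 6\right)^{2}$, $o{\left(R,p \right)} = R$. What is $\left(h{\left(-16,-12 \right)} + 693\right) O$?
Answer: $55971$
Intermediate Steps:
$O = 81$ ($O = \left(-3 - 6\right)^{2} = \left(-9\right)^{2} = 81$)
$h{\left(j,K \right)} = -2$ ($h{\left(j,K \right)} = -2 + 0 = -2$)
$\left(h{\left(-16,-12 \right)} + 693\right) O = \left(-2 + 693\right) 81 = 691 \cdot 81 = 55971$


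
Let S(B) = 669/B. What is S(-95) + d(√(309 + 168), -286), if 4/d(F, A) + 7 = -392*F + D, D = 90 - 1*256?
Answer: -49016091791/6960440905 - 4704*√53/73267799 ≈ -7.0426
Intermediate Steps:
D = -166 (D = 90 - 256 = -166)
d(F, A) = 4/(-173 - 392*F) (d(F, A) = 4/(-7 + (-392*F - 166)) = 4/(-7 + (-166 - 392*F)) = 4/(-173 - 392*F))
S(-95) + d(√(309 + 168), -286) = 669/(-95) - 4/(173 + 392*√(309 + 168)) = 669*(-1/95) - 4/(173 + 392*√477) = -669/95 - 4/(173 + 392*(3*√53)) = -669/95 - 4/(173 + 1176*√53)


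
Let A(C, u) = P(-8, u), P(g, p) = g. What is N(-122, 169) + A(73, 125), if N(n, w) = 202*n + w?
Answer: -24483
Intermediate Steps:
N(n, w) = w + 202*n
A(C, u) = -8
N(-122, 169) + A(73, 125) = (169 + 202*(-122)) - 8 = (169 - 24644) - 8 = -24475 - 8 = -24483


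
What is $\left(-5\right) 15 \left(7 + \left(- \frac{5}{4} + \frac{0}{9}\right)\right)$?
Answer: $- \frac{1725}{4} \approx -431.25$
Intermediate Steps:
$\left(-5\right) 15 \left(7 + \left(- \frac{5}{4} + \frac{0}{9}\right)\right) = - 75 \left(7 + \left(\left(-5\right) \frac{1}{4} + 0 \cdot \frac{1}{9}\right)\right) = - 75 \left(7 + \left(- \frac{5}{4} + 0\right)\right) = - 75 \left(7 - \frac{5}{4}\right) = \left(-75\right) \frac{23}{4} = - \frac{1725}{4}$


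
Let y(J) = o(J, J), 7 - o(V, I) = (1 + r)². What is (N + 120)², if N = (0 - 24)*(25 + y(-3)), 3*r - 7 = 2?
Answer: 69696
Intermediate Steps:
r = 3 (r = 7/3 + (⅓)*2 = 7/3 + ⅔ = 3)
o(V, I) = -9 (o(V, I) = 7 - (1 + 3)² = 7 - 1*4² = 7 - 1*16 = 7 - 16 = -9)
y(J) = -9
N = -384 (N = (0 - 24)*(25 - 9) = -24*16 = -384)
(N + 120)² = (-384 + 120)² = (-264)² = 69696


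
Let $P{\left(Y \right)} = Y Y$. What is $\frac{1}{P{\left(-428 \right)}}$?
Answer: $\frac{1}{183184} \approx 5.459 \cdot 10^{-6}$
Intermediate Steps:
$P{\left(Y \right)} = Y^{2}$
$\frac{1}{P{\left(-428 \right)}} = \frac{1}{\left(-428\right)^{2}} = \frac{1}{183184}$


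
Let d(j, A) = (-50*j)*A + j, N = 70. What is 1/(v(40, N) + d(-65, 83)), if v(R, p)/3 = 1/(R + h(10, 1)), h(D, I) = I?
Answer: 41/11057088 ≈ 3.7080e-6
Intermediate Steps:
d(j, A) = j - 50*A*j (d(j, A) = -50*A*j + j = j - 50*A*j)
v(R, p) = 3/(1 + R) (v(R, p) = 3/(R + 1) = 3/(1 + R))
1/(v(40, N) + d(-65, 83)) = 1/(3/(1 + 40) - 65*(1 - 50*83)) = 1/(3/41 - 65*(1 - 4150)) = 1/(3*(1/41) - 65*(-4149)) = 1/(3/41 + 269685) = 1/(11057088/41) = 41/11057088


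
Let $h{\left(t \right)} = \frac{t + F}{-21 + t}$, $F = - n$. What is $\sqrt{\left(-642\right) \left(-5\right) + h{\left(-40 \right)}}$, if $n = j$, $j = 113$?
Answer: $\frac{\sqrt{11953743}}{61} \approx 56.679$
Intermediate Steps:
$n = 113$
$F = -113$ ($F = \left(-1\right) 113 = -113$)
$h{\left(t \right)} = \frac{-113 + t}{-21 + t}$ ($h{\left(t \right)} = \frac{t - 113}{-21 + t} = \frac{-113 + t}{-21 + t}$)
$\sqrt{\left(-642\right) \left(-5\right) + h{\left(-40 \right)}} = \sqrt{\left(-642\right) \left(-5\right) + \frac{-113 - 40}{-21 - 40}} = \sqrt{3210 + \frac{1}{-61} \left(-153\right)} = \sqrt{3210 - - \frac{153}{61}} = \sqrt{3210 + \frac{153}{61}} = \sqrt{\frac{195963}{61}} = \frac{\sqrt{11953743}}{61}$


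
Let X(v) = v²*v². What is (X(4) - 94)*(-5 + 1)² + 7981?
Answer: 10573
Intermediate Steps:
X(v) = v⁴
(X(4) - 94)*(-5 + 1)² + 7981 = (4⁴ - 94)*(-5 + 1)² + 7981 = (256 - 94)*(-4)² + 7981 = 162*16 + 7981 = 2592 + 7981 = 10573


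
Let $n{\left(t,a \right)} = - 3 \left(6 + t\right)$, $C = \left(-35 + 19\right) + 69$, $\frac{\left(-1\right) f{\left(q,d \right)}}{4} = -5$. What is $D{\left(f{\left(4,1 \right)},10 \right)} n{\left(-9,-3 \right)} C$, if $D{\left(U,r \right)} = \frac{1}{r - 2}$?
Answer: $\frac{477}{8} \approx 59.625$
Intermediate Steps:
$f{\left(q,d \right)} = 20$ ($f{\left(q,d \right)} = \left(-4\right) \left(-5\right) = 20$)
$C = 53$ ($C = -16 + 69 = 53$)
$n{\left(t,a \right)} = -18 - 3 t$
$D{\left(U,r \right)} = \frac{1}{-2 + r}$
$D{\left(f{\left(4,1 \right)},10 \right)} n{\left(-9,-3 \right)} C = \frac{-18 - -27}{-2 + 10} \cdot 53 = \frac{-18 + 27}{8} \cdot 53 = \frac{1}{8} \cdot 9 \cdot 53 = \frac{9}{8} \cdot 53 = \frac{477}{8}$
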